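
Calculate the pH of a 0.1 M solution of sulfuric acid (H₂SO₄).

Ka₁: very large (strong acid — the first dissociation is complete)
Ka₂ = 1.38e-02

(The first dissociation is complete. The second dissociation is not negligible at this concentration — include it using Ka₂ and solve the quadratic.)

First dissociation is complete: [H⁺]₀ = [HSO₄⁻]₀ = C = 0.1 M. Second dissociation HSO₄⁻ ⇌ H⁺ + SO₄²⁻: let x = [SO₄²⁻]. Ka₂ = (C + x)·x / (C − x) = 1.38e-02 → x² + (C + Ka₂)·x − Ka₂·C = 0 → x² + 0.11380·x − 1.380e-03 = 0. x = (−0.11380 + √(0.11380² + 4 × 1.380e-03)) / 2 = 1.1053e-02 M. [H⁺] = C + x = 0.1 + 1.1053e-02 = 1.1105e-01 M. pH = -log(1.1105e-01) = 0.95.

pH = 0.95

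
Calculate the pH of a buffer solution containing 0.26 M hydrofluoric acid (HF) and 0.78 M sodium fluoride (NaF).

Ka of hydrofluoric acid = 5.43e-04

pKa = -log(5.43e-04) = 3.27. pH = pKa + log([A⁻]/[HA]) = 3.27 + log(0.78/0.26)

pH = 3.74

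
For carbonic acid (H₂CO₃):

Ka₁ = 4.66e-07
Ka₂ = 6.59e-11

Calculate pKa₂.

pKa₂ = -log(Ka₂) = -log(6.59e-11) = 10.18.

pK_{a2} = 10.18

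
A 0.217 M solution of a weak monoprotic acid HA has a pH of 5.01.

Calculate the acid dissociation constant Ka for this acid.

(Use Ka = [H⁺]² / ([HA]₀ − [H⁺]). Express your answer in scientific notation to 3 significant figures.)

[H⁺] = 10^(−pH) = 10^(−5.01) = 9.772e-06 M. For HA ⇌ H⁺ + A⁻, Ka = [H⁺][A⁻]/[HA] = [H⁺]² / ([HA]₀ − [H⁺]) = (9.772e-06)² / (0.217 − 9.772e-06) = 4.40e-10.

K_a = 4.40e-10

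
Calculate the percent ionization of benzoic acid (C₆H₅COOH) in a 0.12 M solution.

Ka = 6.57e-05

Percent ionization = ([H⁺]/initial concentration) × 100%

Using Ka equilibrium: x² + Ka×x - Ka×C = 0. Solving: [H⁺] = 2.7752e-03. Percent = (2.7752e-03/0.12) × 100

Percent ionization = 2.31%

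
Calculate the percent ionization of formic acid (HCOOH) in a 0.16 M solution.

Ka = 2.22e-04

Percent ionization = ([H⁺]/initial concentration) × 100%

Using Ka equilibrium: x² + Ka×x - Ka×C = 0. Solving: [H⁺] = 5.8499e-03. Percent = (5.8499e-03/0.16) × 100

Percent ionization = 3.66%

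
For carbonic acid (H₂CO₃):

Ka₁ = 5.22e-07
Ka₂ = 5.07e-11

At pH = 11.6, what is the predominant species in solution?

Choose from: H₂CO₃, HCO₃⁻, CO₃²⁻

pKa₁ = 6.28, pKa₂ = 10.29. For a polyprotic acid the predominant species crosses at each pKa: below pKa_n the protonated form dominates, above it the deprotonated form does. At pH = 11.6, the predominant species is CO₃²⁻.

CO₃²⁻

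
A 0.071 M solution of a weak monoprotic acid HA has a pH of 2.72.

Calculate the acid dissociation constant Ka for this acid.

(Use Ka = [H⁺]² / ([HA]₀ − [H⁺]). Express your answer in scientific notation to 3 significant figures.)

[H⁺] = 10^(−pH) = 10^(−2.72) = 1.905e-03 M. For HA ⇌ H⁺ + A⁻, Ka = [H⁺][A⁻]/[HA] = [H⁺]² / ([HA]₀ − [H⁺]) = (1.905e-03)² / (0.071 − 1.905e-03) = 5.25e-05.

K_a = 5.25e-05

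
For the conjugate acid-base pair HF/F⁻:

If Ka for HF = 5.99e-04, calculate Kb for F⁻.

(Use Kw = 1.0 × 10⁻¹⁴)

For a conjugate pair Ka × Kb = Kw, so Kb = Kw/Ka = 1.0 × 10⁻¹⁴ / 5.99e-04 = 1.67e-11.

K_b = 1.67e-11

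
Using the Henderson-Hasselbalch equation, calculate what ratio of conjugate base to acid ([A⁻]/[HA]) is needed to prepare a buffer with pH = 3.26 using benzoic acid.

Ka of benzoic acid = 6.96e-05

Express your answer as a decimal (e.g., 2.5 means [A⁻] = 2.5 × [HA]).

pKa = -log(6.96e-05) = 4.1574. pH = pKa + log([A⁻]/[HA]), so log([A⁻]/[HA]) = pH − pKa = 3.26 − 4.1574 = -0.8974. [A⁻]/[HA] = 10^(-0.8974) = 0.127

[A⁻]/[HA] = 0.127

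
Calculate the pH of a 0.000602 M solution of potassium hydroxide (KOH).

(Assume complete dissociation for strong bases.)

[OH⁻] = 0.000602 M for strong base. pOH = -log[OH⁻] = 3.22, pH = 14 - pOH

pH = 10.78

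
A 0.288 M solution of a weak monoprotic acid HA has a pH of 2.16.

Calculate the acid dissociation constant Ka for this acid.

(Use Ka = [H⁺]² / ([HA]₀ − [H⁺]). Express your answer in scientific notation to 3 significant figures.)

[H⁺] = 10^(−pH) = 10^(−2.16) = 6.918e-03 M. For HA ⇌ H⁺ + A⁻, Ka = [H⁺][A⁻]/[HA] = [H⁺]² / ([HA]₀ − [H⁺]) = (6.918e-03)² / (0.288 − 6.918e-03) = 1.70e-04.

K_a = 1.70e-04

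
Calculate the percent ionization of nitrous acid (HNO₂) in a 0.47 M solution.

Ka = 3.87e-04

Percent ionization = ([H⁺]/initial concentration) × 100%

Using Ka equilibrium: x² + Ka×x - Ka×C = 0. Solving: [H⁺] = 1.3295e-02. Percent = (1.3295e-02/0.47) × 100

Percent ionization = 2.83%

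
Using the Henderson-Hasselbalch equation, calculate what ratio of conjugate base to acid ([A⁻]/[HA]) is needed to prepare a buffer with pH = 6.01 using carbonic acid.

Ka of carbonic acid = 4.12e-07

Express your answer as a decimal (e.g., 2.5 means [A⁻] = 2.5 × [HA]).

pKa = -log(4.12e-07) = 6.3851. pH = pKa + log([A⁻]/[HA]), so log([A⁻]/[HA]) = pH − pKa = 6.01 − 6.3851 = -0.3751. [A⁻]/[HA] = 10^(-0.3751) = 0.422

[A⁻]/[HA] = 0.422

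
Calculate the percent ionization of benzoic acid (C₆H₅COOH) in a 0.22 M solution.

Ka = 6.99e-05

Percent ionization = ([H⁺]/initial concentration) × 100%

Using Ka equilibrium: x² + Ka×x - Ka×C = 0. Solving: [H⁺] = 3.8867e-03. Percent = (3.8867e-03/0.22) × 100

Percent ionization = 1.77%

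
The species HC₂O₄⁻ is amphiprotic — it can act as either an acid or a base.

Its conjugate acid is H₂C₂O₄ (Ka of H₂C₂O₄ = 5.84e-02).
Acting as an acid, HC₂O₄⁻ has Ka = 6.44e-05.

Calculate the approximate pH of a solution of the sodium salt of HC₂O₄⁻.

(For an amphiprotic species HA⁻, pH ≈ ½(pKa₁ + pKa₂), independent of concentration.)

pKa₁ = -log(5.84e-02) = 1.23; pKa₂ = -log(6.44e-05) = 4.19. For an amphiprotic species, pH ≈ ½(pKa₁ + pKa₂) = ½(1.23 + 4.19) = 2.71.

pH = 2.71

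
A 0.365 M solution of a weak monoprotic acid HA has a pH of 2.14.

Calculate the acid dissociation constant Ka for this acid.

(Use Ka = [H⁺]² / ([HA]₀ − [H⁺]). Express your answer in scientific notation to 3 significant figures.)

[H⁺] = 10^(−pH) = 10^(−2.14) = 7.244e-03 M. For HA ⇌ H⁺ + A⁻, Ka = [H⁺][A⁻]/[HA] = [H⁺]² / ([HA]₀ − [H⁺]) = (7.244e-03)² / (0.365 − 7.244e-03) = 1.47e-04.

K_a = 1.47e-04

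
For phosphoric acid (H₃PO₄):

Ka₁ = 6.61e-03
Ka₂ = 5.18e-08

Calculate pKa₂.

pKa₂ = -log(Ka₂) = -log(5.18e-08) = 7.29.

pK_{a2} = 7.29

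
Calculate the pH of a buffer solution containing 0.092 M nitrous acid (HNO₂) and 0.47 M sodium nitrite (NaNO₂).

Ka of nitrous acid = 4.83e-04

pKa = -log(4.83e-04) = 3.32. pH = pKa + log([A⁻]/[HA]) = 3.32 + log(0.47/0.092)

pH = 4.02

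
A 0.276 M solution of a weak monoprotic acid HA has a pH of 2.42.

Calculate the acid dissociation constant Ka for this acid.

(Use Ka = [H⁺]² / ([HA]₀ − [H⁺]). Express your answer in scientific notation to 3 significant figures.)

[H⁺] = 10^(−pH) = 10^(−2.42) = 3.802e-03 M. For HA ⇌ H⁺ + A⁻, Ka = [H⁺][A⁻]/[HA] = [H⁺]² / ([HA]₀ − [H⁺]) = (3.802e-03)² / (0.276 − 3.802e-03) = 5.31e-05.

K_a = 5.31e-05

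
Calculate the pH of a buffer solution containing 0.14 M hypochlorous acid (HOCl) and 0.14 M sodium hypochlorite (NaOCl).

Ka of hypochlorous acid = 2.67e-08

pKa = -log(2.67e-08) = 7.57. pH = pKa + log([A⁻]/[HA]) = 7.57 + log(0.14/0.14)

pH = 7.57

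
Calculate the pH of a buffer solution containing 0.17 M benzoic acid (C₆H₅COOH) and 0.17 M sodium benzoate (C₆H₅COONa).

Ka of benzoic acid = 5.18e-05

pKa = -log(5.18e-05) = 4.29. pH = pKa + log([A⁻]/[HA]) = 4.29 + log(0.17/0.17)

pH = 4.29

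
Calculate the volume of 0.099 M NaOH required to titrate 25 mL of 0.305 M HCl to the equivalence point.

At equivalence: moles acid = moles base. moles HCl = 0.305 × 25/1000 = 0.007625 mol. V_base = moles / 0.099 × 1000 = 77.0 mL.

V_{base} = 77.0 mL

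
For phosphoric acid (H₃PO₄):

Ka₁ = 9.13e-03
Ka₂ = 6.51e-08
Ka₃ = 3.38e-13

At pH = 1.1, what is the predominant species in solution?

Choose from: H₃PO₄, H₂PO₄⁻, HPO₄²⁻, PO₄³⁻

pKa₁ = 2.04, pKa₂ = 7.19, pKa₃ = 12.47. For a polyprotic acid the predominant species crosses at each pKa: below pKa_n the protonated form dominates, above it the deprotonated form does. At pH = 1.1, the predominant species is H₃PO₄.

H₃PO₄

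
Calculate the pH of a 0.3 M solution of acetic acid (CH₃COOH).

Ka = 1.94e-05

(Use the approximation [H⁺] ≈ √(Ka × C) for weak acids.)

[H⁺] = √(Ka × C) = √(1.94e-05 × 0.3) = 2.4125e-03. pH = -log(2.4125e-03)

pH = 2.62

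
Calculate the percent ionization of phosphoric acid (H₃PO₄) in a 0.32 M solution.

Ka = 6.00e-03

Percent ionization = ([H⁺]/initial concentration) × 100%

Using Ka equilibrium: x² + Ka×x - Ka×C = 0. Solving: [H⁺] = 4.0920e-02. Percent = (4.0920e-02/0.32) × 100

Percent ionization = 12.8%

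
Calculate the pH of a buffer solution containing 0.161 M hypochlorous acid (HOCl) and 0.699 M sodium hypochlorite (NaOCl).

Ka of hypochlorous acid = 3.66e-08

pKa = -log(3.66e-08) = 7.44. pH = pKa + log([A⁻]/[HA]) = 7.44 + log(0.699/0.161)

pH = 8.07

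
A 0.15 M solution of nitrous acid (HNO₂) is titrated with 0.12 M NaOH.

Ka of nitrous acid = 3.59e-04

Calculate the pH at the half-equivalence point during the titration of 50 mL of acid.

At half-equivalence [HA] = [A⁻], so Henderson-Hasselbalch gives pH = pKa = -log(3.59e-04) = 3.44.

pH = pKa = 3.44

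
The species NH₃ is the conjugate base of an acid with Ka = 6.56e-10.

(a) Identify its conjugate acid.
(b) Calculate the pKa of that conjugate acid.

(a) The conjugate acid is formed by adding one H⁺ to NH₃, giving NH₄⁺. (b) pKa = -log(Ka) = -log(6.56e-10) = 9.18.

Conjugate acid: NH₄⁺; pK_a = 9.18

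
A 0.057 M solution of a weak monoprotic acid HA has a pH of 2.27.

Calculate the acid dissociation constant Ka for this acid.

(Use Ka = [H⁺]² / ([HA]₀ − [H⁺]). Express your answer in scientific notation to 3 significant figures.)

[H⁺] = 10^(−pH) = 10^(−2.27) = 5.370e-03 M. For HA ⇌ H⁺ + A⁻, Ka = [H⁺][A⁻]/[HA] = [H⁺]² / ([HA]₀ − [H⁺]) = (5.370e-03)² / (0.057 − 5.370e-03) = 5.59e-04.

K_a = 5.59e-04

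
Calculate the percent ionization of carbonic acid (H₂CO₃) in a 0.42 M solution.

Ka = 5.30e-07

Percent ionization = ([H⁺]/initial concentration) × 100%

Using Ka equilibrium: x² + Ka×x - Ka×C = 0. Solving: [H⁺] = 4.7154e-04. Percent = (4.7154e-04/0.42) × 100

Percent ionization = 0.112%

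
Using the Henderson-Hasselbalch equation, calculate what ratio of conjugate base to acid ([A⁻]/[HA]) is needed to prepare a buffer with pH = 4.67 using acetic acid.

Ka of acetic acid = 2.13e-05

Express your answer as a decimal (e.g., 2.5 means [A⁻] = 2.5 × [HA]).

pKa = -log(2.13e-05) = 4.6716. pH = pKa + log([A⁻]/[HA]), so log([A⁻]/[HA]) = pH − pKa = 4.67 − 4.6716 = -0.0016. [A⁻]/[HA] = 10^(-0.0016) = 0.996

[A⁻]/[HA] = 0.996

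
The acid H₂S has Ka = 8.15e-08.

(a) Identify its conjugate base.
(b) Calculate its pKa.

(a) The conjugate base is formed by removing one H⁺ from H₂S, giving HS⁻. (b) pKa = -log(Ka) = -log(8.15e-08) = 7.09.

Conjugate base: HS⁻; pK_a = 7.09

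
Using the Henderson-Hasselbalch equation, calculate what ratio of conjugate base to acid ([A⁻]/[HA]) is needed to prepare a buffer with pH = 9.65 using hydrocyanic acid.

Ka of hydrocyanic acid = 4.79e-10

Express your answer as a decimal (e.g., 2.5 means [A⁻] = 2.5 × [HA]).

pKa = -log(4.79e-10) = 9.3197. pH = pKa + log([A⁻]/[HA]), so log([A⁻]/[HA]) = pH − pKa = 9.65 − 9.3197 = 0.3303. [A⁻]/[HA] = 10^(0.3303) = 2.14

[A⁻]/[HA] = 2.14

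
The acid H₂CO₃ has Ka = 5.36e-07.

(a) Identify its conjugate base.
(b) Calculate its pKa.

(a) The conjugate base is formed by removing one H⁺ from H₂CO₃, giving HCO₃⁻. (b) pKa = -log(Ka) = -log(5.36e-07) = 6.27.

Conjugate base: HCO₃⁻; pK_a = 6.27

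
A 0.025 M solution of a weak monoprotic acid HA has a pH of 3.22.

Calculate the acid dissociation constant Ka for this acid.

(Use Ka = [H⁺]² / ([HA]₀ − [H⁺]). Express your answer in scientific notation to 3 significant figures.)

[H⁺] = 10^(−pH) = 10^(−3.22) = 6.026e-04 M. For HA ⇌ H⁺ + A⁻, Ka = [H⁺][A⁻]/[HA] = [H⁺]² / ([HA]₀ − [H⁺]) = (6.026e-04)² / (0.025 − 6.026e-04) = 1.49e-05.

K_a = 1.49e-05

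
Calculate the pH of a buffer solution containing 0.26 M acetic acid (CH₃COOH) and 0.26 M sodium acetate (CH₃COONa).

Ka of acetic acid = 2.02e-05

pKa = -log(2.02e-05) = 4.69. pH = pKa + log([A⁻]/[HA]) = 4.69 + log(0.26/0.26)

pH = 4.69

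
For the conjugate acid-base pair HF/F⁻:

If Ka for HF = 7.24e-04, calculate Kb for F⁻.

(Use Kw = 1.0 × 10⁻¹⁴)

For a conjugate pair Ka × Kb = Kw, so Kb = Kw/Ka = 1.0 × 10⁻¹⁴ / 7.24e-04 = 1.38e-11.

K_b = 1.38e-11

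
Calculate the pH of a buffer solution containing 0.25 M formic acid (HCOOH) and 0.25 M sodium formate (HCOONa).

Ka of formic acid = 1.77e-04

pKa = -log(1.77e-04) = 3.75. pH = pKa + log([A⁻]/[HA]) = 3.75 + log(0.25/0.25)

pH = 3.75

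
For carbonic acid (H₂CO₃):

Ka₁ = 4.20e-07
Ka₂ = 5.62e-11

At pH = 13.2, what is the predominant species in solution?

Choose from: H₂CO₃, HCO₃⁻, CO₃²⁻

pKa₁ = 6.38, pKa₂ = 10.25. For a polyprotic acid the predominant species crosses at each pKa: below pKa_n the protonated form dominates, above it the deprotonated form does. At pH = 13.2, the predominant species is CO₃²⁻.

CO₃²⁻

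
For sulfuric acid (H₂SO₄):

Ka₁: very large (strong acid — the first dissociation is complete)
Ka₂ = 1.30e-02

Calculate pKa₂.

pKa₂ = -log(Ka₂) = -log(1.30e-02) = 1.89.

pK_{a2} = 1.89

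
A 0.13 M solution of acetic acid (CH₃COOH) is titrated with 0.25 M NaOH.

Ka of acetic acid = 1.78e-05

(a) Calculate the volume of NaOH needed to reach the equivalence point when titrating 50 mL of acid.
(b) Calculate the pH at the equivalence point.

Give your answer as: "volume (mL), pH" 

moles acid = 0.13 × 50/1000 = 0.0065 mol; V_base = moles/0.25 × 1000 = 26.0 mL. At equivalence only the conjugate base is present: [A⁻] = 0.0065/0.076 = 8.5526e-02 M. Kb = Kw/Ka = 5.62e-10; [OH⁻] = √(Kb × [A⁻]) = 6.9317e-06; pOH = 5.16; pH = 14 - pOH = 8.84.

V = 26.0 mL, pH = 8.84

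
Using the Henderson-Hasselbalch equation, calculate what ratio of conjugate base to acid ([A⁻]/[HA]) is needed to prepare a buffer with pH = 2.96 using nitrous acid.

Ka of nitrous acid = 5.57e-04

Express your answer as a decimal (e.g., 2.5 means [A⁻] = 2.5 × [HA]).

pKa = -log(5.57e-04) = 3.2541. pH = pKa + log([A⁻]/[HA]), so log([A⁻]/[HA]) = pH − pKa = 2.96 − 3.2541 = -0.2941. [A⁻]/[HA] = 10^(-0.2941) = 0.508

[A⁻]/[HA] = 0.508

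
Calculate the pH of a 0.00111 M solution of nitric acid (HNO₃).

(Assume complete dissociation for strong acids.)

[H⁺] = 0.00111 M for strong acid. pH = -log[H⁺] = -log(0.00111)

pH = 2.95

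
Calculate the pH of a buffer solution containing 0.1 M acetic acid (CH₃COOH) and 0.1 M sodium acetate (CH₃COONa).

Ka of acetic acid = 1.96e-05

pKa = -log(1.96e-05) = 4.71. pH = pKa + log([A⁻]/[HA]) = 4.71 + log(0.1/0.1)

pH = 4.71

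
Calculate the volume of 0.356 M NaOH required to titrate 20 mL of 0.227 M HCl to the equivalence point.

At equivalence: moles acid = moles base. moles HCl = 0.227 × 20/1000 = 0.00454 mol. V_base = moles / 0.356 × 1000 = 12.8 mL.

V_{base} = 12.8 mL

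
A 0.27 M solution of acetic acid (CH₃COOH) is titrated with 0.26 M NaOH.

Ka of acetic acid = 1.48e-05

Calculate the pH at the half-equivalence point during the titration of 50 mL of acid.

At half-equivalence [HA] = [A⁻], so Henderson-Hasselbalch gives pH = pKa = -log(1.48e-05) = 4.83.

pH = pKa = 4.83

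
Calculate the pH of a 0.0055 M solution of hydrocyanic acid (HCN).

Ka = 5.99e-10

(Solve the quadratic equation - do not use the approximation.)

x² + Ka×x - Ka×C = 0. Using quadratic formula: [H⁺] = 1.8148e-06

pH = 5.74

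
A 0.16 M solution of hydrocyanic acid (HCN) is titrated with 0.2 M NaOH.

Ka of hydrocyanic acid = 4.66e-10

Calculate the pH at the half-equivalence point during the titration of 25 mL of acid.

At half-equivalence [HA] = [A⁻], so Henderson-Hasselbalch gives pH = pKa = -log(4.66e-10) = 9.33.

pH = pKa = 9.33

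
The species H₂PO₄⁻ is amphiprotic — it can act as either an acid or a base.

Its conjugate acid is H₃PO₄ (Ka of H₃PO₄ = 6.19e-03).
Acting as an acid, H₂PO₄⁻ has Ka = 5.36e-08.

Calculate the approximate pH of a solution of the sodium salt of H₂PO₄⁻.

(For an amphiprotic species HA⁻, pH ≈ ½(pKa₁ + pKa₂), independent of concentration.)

pKa₁ = -log(6.19e-03) = 2.21; pKa₂ = -log(5.36e-08) = 7.27. For an amphiprotic species, pH ≈ ½(pKa₁ + pKa₂) = ½(2.21 + 7.27) = 4.74.

pH = 4.74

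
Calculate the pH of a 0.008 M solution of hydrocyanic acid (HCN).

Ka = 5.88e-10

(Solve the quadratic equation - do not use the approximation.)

x² + Ka×x - Ka×C = 0. Using quadratic formula: [H⁺] = 2.1686e-06

pH = 5.66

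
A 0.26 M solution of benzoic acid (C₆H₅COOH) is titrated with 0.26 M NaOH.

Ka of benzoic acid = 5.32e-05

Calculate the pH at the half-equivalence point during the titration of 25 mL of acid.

At half-equivalence [HA] = [A⁻], so Henderson-Hasselbalch gives pH = pKa = -log(5.32e-05) = 4.27.

pH = pKa = 4.27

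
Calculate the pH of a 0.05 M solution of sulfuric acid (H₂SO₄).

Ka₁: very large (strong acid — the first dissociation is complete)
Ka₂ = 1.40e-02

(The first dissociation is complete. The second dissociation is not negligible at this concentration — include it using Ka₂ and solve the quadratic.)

First dissociation is complete: [H⁺]₀ = [HSO₄⁻]₀ = C = 0.05 M. Second dissociation HSO₄⁻ ⇌ H⁺ + SO₄²⁻: let x = [SO₄²⁻]. Ka₂ = (C + x)·x / (C − x) = 1.40e-02 → x² + (C + Ka₂)·x − Ka₂·C = 0 → x² + 0.06400·x − 7.000e-04 = 0. x = (−0.06400 + √(0.06400² + 4 × 7.000e-04)) / 2 = 9.5211e-03 M. [H⁺] = C + x = 0.05 + 9.5211e-03 = 5.9521e-02 M. pH = -log(5.9521e-02) = 1.23.

pH = 1.23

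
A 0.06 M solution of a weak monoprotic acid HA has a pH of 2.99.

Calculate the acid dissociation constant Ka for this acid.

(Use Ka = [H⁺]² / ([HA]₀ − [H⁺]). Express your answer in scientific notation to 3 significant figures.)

[H⁺] = 10^(−pH) = 10^(−2.99) = 1.023e-03 M. For HA ⇌ H⁺ + A⁻, Ka = [H⁺][A⁻]/[HA] = [H⁺]² / ([HA]₀ − [H⁺]) = (1.023e-03)² / (0.06 − 1.023e-03) = 1.78e-05.

K_a = 1.78e-05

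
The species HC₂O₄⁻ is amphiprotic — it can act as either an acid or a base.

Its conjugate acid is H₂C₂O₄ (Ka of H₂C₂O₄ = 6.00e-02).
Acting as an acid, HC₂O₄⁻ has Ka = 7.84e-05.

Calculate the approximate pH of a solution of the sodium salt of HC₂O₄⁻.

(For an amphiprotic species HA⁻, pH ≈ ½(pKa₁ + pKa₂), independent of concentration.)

pKa₁ = -log(6.00e-02) = 1.22; pKa₂ = -log(7.84e-05) = 4.11. For an amphiprotic species, pH ≈ ½(pKa₁ + pKa₂) = ½(1.22 + 4.11) = 2.66.

pH = 2.66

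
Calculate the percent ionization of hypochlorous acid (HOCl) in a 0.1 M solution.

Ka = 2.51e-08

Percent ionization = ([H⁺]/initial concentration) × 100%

Using Ka equilibrium: x² + Ka×x - Ka×C = 0. Solving: [H⁺] = 5.0087e-05. Percent = (5.0087e-05/0.1) × 100

Percent ionization = 0.0501%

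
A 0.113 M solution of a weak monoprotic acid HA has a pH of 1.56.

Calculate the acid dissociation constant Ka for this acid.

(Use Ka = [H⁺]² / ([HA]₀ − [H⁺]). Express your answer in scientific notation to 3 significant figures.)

[H⁺] = 10^(−pH) = 10^(−1.56) = 2.754e-02 M. For HA ⇌ H⁺ + A⁻, Ka = [H⁺][A⁻]/[HA] = [H⁺]² / ([HA]₀ − [H⁺]) = (2.754e-02)² / (0.113 − 2.754e-02) = 8.88e-03.

K_a = 8.88e-03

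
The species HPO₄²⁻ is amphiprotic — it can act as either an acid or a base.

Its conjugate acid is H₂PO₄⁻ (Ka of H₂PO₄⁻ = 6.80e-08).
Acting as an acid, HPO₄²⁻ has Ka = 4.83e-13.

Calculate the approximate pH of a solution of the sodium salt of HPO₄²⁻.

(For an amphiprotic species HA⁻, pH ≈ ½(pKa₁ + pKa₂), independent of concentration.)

pKa₁ = -log(6.80e-08) = 7.17; pKa₂ = -log(4.83e-13) = 12.32. For an amphiprotic species, pH ≈ ½(pKa₁ + pKa₂) = ½(7.17 + 12.32) = 9.74.

pH = 9.74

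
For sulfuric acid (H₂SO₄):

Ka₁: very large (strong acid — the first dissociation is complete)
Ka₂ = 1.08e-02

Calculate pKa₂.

pKa₂ = -log(Ka₂) = -log(1.08e-02) = 1.97.

pK_{a2} = 1.97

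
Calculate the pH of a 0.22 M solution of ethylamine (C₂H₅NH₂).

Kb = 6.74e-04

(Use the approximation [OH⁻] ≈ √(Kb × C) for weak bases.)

[OH⁻] = √(Kb × C) = √(6.74e-04 × 0.22) = 1.2177e-02. pOH = 1.91, pH = 14 - pOH

pH = 12.09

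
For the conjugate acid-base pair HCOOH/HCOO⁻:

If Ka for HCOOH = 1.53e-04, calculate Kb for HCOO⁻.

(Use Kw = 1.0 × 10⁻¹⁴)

For a conjugate pair Ka × Kb = Kw, so Kb = Kw/Ka = 1.0 × 10⁻¹⁴ / 1.53e-04 = 6.54e-11.

K_b = 6.54e-11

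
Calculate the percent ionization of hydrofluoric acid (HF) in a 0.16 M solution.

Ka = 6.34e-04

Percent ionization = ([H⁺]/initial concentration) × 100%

Using Ka equilibrium: x² + Ka×x - Ka×C = 0. Solving: [H⁺] = 9.7597e-03. Percent = (9.7597e-03/0.16) × 100

Percent ionization = 6.1%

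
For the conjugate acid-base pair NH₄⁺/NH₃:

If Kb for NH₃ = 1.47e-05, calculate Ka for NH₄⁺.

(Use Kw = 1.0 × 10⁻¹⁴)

For a conjugate pair Ka × Kb = Kw, so Ka = Kw/Kb = 1.0 × 10⁻¹⁴ / 1.47e-05 = 6.80e-10.

K_a = 6.80e-10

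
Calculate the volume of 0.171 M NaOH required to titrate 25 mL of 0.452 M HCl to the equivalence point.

At equivalence: moles acid = moles base. moles HCl = 0.452 × 25/1000 = 0.0113 mol. V_base = moles / 0.171 × 1000 = 66.1 mL.

V_{base} = 66.1 mL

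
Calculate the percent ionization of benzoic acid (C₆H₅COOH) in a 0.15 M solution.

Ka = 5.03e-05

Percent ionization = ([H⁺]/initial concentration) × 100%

Using Ka equilibrium: x² + Ka×x - Ka×C = 0. Solving: [H⁺] = 2.7218e-03. Percent = (2.7218e-03/0.15) × 100

Percent ionization = 1.81%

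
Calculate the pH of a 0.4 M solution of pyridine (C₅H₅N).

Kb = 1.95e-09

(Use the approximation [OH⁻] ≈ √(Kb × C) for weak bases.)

[OH⁻] = √(Kb × C) = √(1.95e-09 × 0.4) = 2.7928e-05. pOH = 4.55, pH = 14 - pOH

pH = 9.45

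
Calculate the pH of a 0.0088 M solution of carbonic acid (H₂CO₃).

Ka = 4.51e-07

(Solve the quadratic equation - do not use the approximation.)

x² + Ka×x - Ka×C = 0. Using quadratic formula: [H⁺] = 6.2773e-05

pH = 4.20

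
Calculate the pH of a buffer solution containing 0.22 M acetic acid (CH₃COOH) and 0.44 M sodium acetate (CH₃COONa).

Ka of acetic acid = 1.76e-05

pKa = -log(1.76e-05) = 4.75. pH = pKa + log([A⁻]/[HA]) = 4.75 + log(0.44/0.22)

pH = 5.06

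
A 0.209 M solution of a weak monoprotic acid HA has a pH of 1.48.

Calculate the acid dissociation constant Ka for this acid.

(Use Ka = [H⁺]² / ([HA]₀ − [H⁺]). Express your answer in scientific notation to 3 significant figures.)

[H⁺] = 10^(−pH) = 10^(−1.48) = 3.311e-02 M. For HA ⇌ H⁺ + A⁻, Ka = [H⁺][A⁻]/[HA] = [H⁺]² / ([HA]₀ − [H⁺]) = (3.311e-02)² / (0.209 − 3.311e-02) = 6.23e-03.

K_a = 6.23e-03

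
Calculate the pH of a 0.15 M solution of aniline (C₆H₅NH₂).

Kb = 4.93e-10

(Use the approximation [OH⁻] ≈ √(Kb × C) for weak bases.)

[OH⁻] = √(Kb × C) = √(4.93e-10 × 0.15) = 8.5994e-06. pOH = 5.07, pH = 14 - pOH

pH = 8.93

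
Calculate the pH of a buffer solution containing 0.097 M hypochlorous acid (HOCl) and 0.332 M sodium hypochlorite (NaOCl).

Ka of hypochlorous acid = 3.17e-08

pKa = -log(3.17e-08) = 7.50. pH = pKa + log([A⁻]/[HA]) = 7.50 + log(0.332/0.097)

pH = 8.03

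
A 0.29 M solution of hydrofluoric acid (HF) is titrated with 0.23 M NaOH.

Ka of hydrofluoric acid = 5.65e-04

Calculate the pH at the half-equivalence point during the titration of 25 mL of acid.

At half-equivalence [HA] = [A⁻], so Henderson-Hasselbalch gives pH = pKa = -log(5.65e-04) = 3.25.

pH = pKa = 3.25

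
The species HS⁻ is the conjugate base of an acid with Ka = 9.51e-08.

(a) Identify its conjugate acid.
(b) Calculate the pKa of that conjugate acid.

(a) The conjugate acid is formed by adding one H⁺ to HS⁻, giving H₂S. (b) pKa = -log(Ka) = -log(9.51e-08) = 7.02.

Conjugate acid: H₂S; pK_a = 7.02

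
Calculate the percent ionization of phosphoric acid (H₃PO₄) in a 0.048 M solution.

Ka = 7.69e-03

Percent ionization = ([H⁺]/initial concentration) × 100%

Using Ka equilibrium: x² + Ka×x - Ka×C = 0. Solving: [H⁺] = 1.5748e-02. Percent = (1.5748e-02/0.048) × 100

Percent ionization = 32.8%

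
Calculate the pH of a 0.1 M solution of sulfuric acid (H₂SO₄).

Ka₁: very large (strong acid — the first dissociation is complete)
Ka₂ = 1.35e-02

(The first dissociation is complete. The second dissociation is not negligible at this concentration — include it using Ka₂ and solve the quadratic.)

First dissociation is complete: [H⁺]₀ = [HSO₄⁻]₀ = C = 0.1 M. Second dissociation HSO₄⁻ ⇌ H⁺ + SO₄²⁻: let x = [SO₄²⁻]. Ka₂ = (C + x)·x / (C − x) = 1.35e-02 → x² + (C + Ka₂)·x − Ka₂·C = 0 → x² + 0.11350·x − 1.350e-03 = 0. x = (−0.11350 + √(0.11350² + 4 × 1.350e-03)) / 2 = 1.0856e-02 M. [H⁺] = C + x = 0.1 + 1.0856e-02 = 1.1086e-01 M. pH = -log(1.1086e-01) = 0.96.

pH = 0.96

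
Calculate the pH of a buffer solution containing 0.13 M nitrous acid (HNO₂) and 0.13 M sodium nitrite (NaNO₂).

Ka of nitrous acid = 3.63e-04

pKa = -log(3.63e-04) = 3.44. pH = pKa + log([A⁻]/[HA]) = 3.44 + log(0.13/0.13)

pH = 3.44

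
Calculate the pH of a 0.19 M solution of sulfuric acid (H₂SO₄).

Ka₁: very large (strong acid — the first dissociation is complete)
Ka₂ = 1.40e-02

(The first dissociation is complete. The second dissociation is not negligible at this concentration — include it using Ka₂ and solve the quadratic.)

First dissociation is complete: [H⁺]₀ = [HSO₄⁻]₀ = C = 0.19 M. Second dissociation HSO₄⁻ ⇌ H⁺ + SO₄²⁻: let x = [SO₄²⁻]. Ka₂ = (C + x)·x / (C − x) = 1.40e-02 → x² + (C + Ka₂)·x − Ka₂·C = 0 → x² + 0.20400·x − 2.660e-03 = 0. x = (−0.20400 + √(0.20400² + 4 × 2.660e-03)) / 2 = 1.2298e-02 M. [H⁺] = C + x = 0.19 + 1.2298e-02 = 2.0230e-01 M. pH = -log(2.0230e-01) = 0.69.

pH = 0.69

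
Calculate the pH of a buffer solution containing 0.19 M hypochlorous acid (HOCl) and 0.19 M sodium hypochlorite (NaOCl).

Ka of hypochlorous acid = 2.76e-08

pKa = -log(2.76e-08) = 7.56. pH = pKa + log([A⁻]/[HA]) = 7.56 + log(0.19/0.19)

pH = 7.56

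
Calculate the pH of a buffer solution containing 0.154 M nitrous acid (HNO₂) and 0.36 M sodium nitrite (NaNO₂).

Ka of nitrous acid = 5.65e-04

pKa = -log(5.65e-04) = 3.25. pH = pKa + log([A⁻]/[HA]) = 3.25 + log(0.36/0.154)

pH = 3.62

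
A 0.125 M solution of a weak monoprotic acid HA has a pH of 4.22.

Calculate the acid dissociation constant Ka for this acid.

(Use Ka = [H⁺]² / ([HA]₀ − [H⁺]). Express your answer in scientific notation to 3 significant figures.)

[H⁺] = 10^(−pH) = 10^(−4.22) = 6.026e-05 M. For HA ⇌ H⁺ + A⁻, Ka = [H⁺][A⁻]/[HA] = [H⁺]² / ([HA]₀ − [H⁺]) = (6.026e-05)² / (0.125 − 6.026e-05) = 2.91e-08.

K_a = 2.91e-08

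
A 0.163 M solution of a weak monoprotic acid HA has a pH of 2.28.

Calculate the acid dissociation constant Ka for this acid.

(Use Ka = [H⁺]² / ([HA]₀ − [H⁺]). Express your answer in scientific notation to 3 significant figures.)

[H⁺] = 10^(−pH) = 10^(−2.28) = 5.248e-03 M. For HA ⇌ H⁺ + A⁻, Ka = [H⁺][A⁻]/[HA] = [H⁺]² / ([HA]₀ − [H⁺]) = (5.248e-03)² / (0.163 − 5.248e-03) = 1.75e-04.

K_a = 1.75e-04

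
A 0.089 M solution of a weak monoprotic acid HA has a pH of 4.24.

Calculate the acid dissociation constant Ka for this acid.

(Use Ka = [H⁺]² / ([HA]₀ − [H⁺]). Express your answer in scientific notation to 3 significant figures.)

[H⁺] = 10^(−pH) = 10^(−4.24) = 5.754e-05 M. For HA ⇌ H⁺ + A⁻, Ka = [H⁺][A⁻]/[HA] = [H⁺]² / ([HA]₀ − [H⁺]) = (5.754e-05)² / (0.089 − 5.754e-05) = 3.72e-08.

K_a = 3.72e-08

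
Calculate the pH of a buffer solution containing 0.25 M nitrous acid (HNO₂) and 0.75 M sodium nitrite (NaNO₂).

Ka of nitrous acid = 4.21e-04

pKa = -log(4.21e-04) = 3.38. pH = pKa + log([A⁻]/[HA]) = 3.38 + log(0.75/0.25)

pH = 3.85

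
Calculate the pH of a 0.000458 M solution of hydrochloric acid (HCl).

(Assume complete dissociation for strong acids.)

[H⁺] = 0.000458 M for strong acid. pH = -log[H⁺] = -log(0.000458)

pH = 3.34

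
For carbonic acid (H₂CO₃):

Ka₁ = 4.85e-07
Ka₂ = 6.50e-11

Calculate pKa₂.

pKa₂ = -log(Ka₂) = -log(6.50e-11) = 10.19.

pK_{a2} = 10.19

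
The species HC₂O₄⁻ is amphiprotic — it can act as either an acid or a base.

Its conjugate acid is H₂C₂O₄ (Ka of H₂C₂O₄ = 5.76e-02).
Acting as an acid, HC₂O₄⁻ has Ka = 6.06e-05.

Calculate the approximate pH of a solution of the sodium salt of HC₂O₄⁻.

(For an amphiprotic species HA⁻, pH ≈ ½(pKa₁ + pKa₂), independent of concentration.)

pKa₁ = -log(5.76e-02) = 1.24; pKa₂ = -log(6.06e-05) = 4.22. For an amphiprotic species, pH ≈ ½(pKa₁ + pKa₂) = ½(1.24 + 4.22) = 2.73.

pH = 2.73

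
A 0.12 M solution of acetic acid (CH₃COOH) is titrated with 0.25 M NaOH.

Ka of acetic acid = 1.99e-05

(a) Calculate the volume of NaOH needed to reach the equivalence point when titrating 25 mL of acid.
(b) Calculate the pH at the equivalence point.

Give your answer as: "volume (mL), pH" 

moles acid = 0.12 × 25/1000 = 0.003 mol; V_base = moles/0.25 × 1000 = 12.0 mL. At equivalence only the conjugate base is present: [A⁻] = 0.003/0.037 = 8.1081e-02 M. Kb = Kw/Ka = 5.03e-10; [OH⁻] = √(Kb × [A⁻]) = 6.3831e-06; pOH = 5.19; pH = 14 - pOH = 8.81.

V = 12.0 mL, pH = 8.81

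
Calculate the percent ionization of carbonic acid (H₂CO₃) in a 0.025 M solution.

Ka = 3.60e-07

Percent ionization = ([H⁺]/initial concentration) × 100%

Using Ka equilibrium: x² + Ka×x - Ka×C = 0. Solving: [H⁺] = 9.4689e-05. Percent = (9.4689e-05/0.025) × 100

Percent ionization = 0.379%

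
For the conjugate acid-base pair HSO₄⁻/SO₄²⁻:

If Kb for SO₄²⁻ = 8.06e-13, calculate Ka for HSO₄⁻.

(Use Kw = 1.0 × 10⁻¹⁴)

For a conjugate pair Ka × Kb = Kw, so Ka = Kw/Kb = 1.0 × 10⁻¹⁴ / 8.06e-13 = 1.24e-02.

K_a = 1.24e-02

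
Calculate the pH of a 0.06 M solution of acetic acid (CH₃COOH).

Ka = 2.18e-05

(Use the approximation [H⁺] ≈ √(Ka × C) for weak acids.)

[H⁺] = √(Ka × C) = √(2.18e-05 × 0.06) = 1.1437e-03. pH = -log(1.1437e-03)

pH = 2.94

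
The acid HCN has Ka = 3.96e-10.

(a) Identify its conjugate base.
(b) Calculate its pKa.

(a) The conjugate base is formed by removing one H⁺ from HCN, giving CN⁻. (b) pKa = -log(Ka) = -log(3.96e-10) = 9.40.

Conjugate base: CN⁻; pK_a = 9.40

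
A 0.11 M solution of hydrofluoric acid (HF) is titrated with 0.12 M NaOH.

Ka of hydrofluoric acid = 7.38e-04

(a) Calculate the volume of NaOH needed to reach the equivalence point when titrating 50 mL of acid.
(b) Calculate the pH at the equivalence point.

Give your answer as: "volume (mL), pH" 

moles acid = 0.11 × 50/1000 = 0.0055 mol; V_base = moles/0.12 × 1000 = 45.8 mL. At equivalence only the conjugate base is present: [A⁻] = 0.0055/0.096 = 5.7391e-02 M. Kb = Kw/Ka = 1.36e-11; [OH⁻] = √(Kb × [A⁻]) = 8.8185e-07; pOH = 6.05; pH = 14 - pOH = 7.95.

V = 45.8 mL, pH = 7.95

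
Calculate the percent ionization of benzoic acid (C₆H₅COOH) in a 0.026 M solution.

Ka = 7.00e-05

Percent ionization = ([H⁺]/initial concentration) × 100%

Using Ka equilibrium: x² + Ka×x - Ka×C = 0. Solving: [H⁺] = 1.3145e-03. Percent = (1.3145e-03/0.026) × 100

Percent ionization = 5.06%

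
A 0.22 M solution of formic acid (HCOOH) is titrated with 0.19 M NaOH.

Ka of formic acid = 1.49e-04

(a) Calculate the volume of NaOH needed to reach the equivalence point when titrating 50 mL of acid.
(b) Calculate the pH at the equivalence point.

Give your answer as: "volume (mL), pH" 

moles acid = 0.22 × 50/1000 = 0.011 mol; V_base = moles/0.19 × 1000 = 57.9 mL. At equivalence only the conjugate base is present: [A⁻] = 0.011/0.108 = 1.0195e-01 M. Kb = Kw/Ka = 6.71e-11; [OH⁻] = √(Kb × [A⁻]) = 2.6158e-06; pOH = 5.58; pH = 14 - pOH = 8.42.

V = 57.9 mL, pH = 8.42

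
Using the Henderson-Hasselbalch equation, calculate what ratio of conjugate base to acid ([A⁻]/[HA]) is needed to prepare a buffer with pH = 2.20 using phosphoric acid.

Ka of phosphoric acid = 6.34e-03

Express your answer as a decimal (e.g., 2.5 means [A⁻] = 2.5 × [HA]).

pKa = -log(6.34e-03) = 2.1979. pH = pKa + log([A⁻]/[HA]), so log([A⁻]/[HA]) = pH − pKa = 2.20 − 2.1979 = 0.0021. [A⁻]/[HA] = 10^(0.0021) = 1.00

[A⁻]/[HA] = 1.00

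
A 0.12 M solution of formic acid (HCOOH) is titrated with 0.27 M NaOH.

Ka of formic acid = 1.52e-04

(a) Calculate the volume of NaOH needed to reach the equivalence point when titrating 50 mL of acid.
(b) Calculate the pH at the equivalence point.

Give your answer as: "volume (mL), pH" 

moles acid = 0.12 × 50/1000 = 0.006 mol; V_base = moles/0.27 × 1000 = 22.2 mL. At equivalence only the conjugate base is present: [A⁻] = 0.006/0.072 = 8.3077e-02 M. Kb = Kw/Ka = 6.58e-11; [OH⁻] = √(Kb × [A⁻]) = 2.3379e-06; pOH = 5.63; pH = 14 - pOH = 8.37.

V = 22.2 mL, pH = 8.37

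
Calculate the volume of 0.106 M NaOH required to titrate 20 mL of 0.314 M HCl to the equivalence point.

At equivalence: moles acid = moles base. moles HCl = 0.314 × 20/1000 = 0.00628 mol. V_base = moles / 0.106 × 1000 = 59.2 mL.

V_{base} = 59.2 mL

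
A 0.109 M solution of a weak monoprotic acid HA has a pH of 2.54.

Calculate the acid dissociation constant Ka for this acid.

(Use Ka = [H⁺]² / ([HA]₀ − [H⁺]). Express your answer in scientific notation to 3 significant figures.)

[H⁺] = 10^(−pH) = 10^(−2.54) = 2.884e-03 M. For HA ⇌ H⁺ + A⁻, Ka = [H⁺][A⁻]/[HA] = [H⁺]² / ([HA]₀ − [H⁺]) = (2.884e-03)² / (0.109 − 2.884e-03) = 7.84e-05.

K_a = 7.84e-05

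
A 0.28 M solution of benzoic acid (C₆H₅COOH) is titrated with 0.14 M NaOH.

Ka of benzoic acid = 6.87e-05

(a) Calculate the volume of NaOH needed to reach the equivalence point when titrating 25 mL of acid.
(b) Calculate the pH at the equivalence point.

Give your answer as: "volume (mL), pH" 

moles acid = 0.28 × 25/1000 = 0.007 mol; V_base = moles/0.14 × 1000 = 50.0 mL. At equivalence only the conjugate base is present: [A⁻] = 0.007/0.075 = 9.3333e-02 M. Kb = Kw/Ka = 1.46e-10; [OH⁻] = √(Kb × [A⁻]) = 3.6859e-06; pOH = 5.43; pH = 14 - pOH = 8.57.

V = 50.0 mL, pH = 8.57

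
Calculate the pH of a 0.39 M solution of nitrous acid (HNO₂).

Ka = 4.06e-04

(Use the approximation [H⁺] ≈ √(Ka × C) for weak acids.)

[H⁺] = √(Ka × C) = √(4.06e-04 × 0.39) = 1.2583e-02. pH = -log(1.2583e-02)

pH = 1.90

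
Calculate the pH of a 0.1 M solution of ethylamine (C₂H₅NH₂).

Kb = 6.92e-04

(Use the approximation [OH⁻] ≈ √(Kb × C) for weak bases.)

[OH⁻] = √(Kb × C) = √(6.92e-04 × 0.1) = 8.3187e-03. pOH = 2.08, pH = 14 - pOH

pH = 11.92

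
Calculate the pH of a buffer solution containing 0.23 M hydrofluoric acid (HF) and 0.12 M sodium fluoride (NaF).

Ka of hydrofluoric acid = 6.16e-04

pKa = -log(6.16e-04) = 3.21. pH = pKa + log([A⁻]/[HA]) = 3.21 + log(0.12/0.23)

pH = 2.93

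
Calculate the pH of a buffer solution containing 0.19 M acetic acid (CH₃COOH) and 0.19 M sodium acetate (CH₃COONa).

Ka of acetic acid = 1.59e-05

pKa = -log(1.59e-05) = 4.80. pH = pKa + log([A⁻]/[HA]) = 4.80 + log(0.19/0.19)

pH = 4.80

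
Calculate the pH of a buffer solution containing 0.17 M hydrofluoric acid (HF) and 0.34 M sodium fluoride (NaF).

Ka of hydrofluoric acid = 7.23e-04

pKa = -log(7.23e-04) = 3.14. pH = pKa + log([A⁻]/[HA]) = 3.14 + log(0.34/0.17)

pH = 3.44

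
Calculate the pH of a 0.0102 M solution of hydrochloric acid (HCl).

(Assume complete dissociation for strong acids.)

[H⁺] = 0.0102 M for strong acid. pH = -log[H⁺] = -log(0.0102)

pH = 1.99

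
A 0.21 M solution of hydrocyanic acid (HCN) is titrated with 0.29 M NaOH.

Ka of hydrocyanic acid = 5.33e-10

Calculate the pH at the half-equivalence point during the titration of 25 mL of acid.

At half-equivalence [HA] = [A⁻], so Henderson-Hasselbalch gives pH = pKa = -log(5.33e-10) = 9.27.

pH = pKa = 9.27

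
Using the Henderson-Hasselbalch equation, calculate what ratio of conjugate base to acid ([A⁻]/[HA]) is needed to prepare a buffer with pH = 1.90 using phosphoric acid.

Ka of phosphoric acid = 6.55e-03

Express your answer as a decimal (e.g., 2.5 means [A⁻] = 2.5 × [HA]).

pKa = -log(6.55e-03) = 2.1838. pH = pKa + log([A⁻]/[HA]), so log([A⁻]/[HA]) = pH − pKa = 1.90 − 2.1838 = -0.2838. [A⁻]/[HA] = 10^(-0.2838) = 0.520

[A⁻]/[HA] = 0.520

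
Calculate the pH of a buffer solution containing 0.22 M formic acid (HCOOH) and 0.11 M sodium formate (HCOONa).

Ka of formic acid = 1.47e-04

pKa = -log(1.47e-04) = 3.83. pH = pKa + log([A⁻]/[HA]) = 3.83 + log(0.11/0.22)

pH = 3.53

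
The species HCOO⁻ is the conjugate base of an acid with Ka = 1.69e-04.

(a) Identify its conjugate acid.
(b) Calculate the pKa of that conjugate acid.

(a) The conjugate acid is formed by adding one H⁺ to HCOO⁻, giving HCOOH. (b) pKa = -log(Ka) = -log(1.69e-04) = 3.77.

Conjugate acid: HCOOH; pK_a = 3.77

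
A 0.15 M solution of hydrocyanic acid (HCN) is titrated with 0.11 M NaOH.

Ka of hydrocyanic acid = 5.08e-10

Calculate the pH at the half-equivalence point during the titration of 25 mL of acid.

At half-equivalence [HA] = [A⁻], so Henderson-Hasselbalch gives pH = pKa = -log(5.08e-10) = 9.29.

pH = pKa = 9.29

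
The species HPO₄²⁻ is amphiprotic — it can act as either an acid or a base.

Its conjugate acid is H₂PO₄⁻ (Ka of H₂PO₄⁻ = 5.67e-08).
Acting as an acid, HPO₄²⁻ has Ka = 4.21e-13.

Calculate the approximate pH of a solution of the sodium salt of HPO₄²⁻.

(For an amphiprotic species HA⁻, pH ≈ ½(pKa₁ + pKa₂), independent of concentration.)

pKa₁ = -log(5.67e-08) = 7.25; pKa₂ = -log(4.21e-13) = 12.38. For an amphiprotic species, pH ≈ ½(pKa₁ + pKa₂) = ½(7.25 + 12.38) = 9.81.

pH = 9.81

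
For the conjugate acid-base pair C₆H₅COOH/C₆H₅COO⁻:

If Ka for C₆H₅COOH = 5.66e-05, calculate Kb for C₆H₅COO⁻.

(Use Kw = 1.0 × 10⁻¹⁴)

For a conjugate pair Ka × Kb = Kw, so Kb = Kw/Ka = 1.0 × 10⁻¹⁴ / 5.66e-05 = 1.77e-10.

K_b = 1.77e-10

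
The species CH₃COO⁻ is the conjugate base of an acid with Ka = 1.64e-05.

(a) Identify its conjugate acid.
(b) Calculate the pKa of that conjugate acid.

(a) The conjugate acid is formed by adding one H⁺ to CH₃COO⁻, giving CH₃COOH. (b) pKa = -log(Ka) = -log(1.64e-05) = 4.79.

Conjugate acid: CH₃COOH; pK_a = 4.79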